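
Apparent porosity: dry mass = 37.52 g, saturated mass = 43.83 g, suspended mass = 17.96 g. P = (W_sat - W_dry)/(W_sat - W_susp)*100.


P = (43.83 - 37.52) / (43.83 - 17.96) * 100 = 6.31 / 25.87 * 100 = 24.4%

24.4


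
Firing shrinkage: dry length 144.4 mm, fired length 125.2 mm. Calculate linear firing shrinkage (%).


FS = (144.4 - 125.2) / 144.4 * 100 = 13.3%

13.3


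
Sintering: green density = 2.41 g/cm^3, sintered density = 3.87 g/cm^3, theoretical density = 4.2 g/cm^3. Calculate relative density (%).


Relative = 3.87 / 4.2 * 100 = 92.1%

92.1


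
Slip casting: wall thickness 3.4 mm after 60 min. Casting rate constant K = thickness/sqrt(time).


K = 3.4 / sqrt(60) = 3.4 / 7.746 = 0.439 mm/min^0.5

0.439


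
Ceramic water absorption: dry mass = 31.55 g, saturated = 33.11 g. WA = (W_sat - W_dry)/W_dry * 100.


WA = (33.11 - 31.55) / 31.55 * 100 = 4.94%

4.94


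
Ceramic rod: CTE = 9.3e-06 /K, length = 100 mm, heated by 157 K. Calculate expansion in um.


dL = 9.3e-06 * 100 * 157 * 1000 = 146.01 um

146.01


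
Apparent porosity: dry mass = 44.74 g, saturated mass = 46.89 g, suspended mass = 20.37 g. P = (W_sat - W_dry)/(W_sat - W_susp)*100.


P = (46.89 - 44.74) / (46.89 - 20.37) * 100 = 2.15 / 26.52 * 100 = 8.1%

8.1


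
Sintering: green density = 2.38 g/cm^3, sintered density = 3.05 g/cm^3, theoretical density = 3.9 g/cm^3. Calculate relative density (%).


Relative = 3.05 / 3.9 * 100 = 78.2%

78.2


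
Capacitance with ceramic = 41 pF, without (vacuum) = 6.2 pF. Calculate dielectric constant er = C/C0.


er = 41 / 6.2 = 6.61

6.61


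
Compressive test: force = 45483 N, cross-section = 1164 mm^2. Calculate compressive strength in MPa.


CS = 45483 / 1164 = 39.1 MPa

39.1


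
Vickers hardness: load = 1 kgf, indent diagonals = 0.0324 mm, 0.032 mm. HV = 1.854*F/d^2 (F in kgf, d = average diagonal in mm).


d_avg = (0.0324+0.032)/2 = 0.0322 mm
HV = 1.854*1/0.0322^2 = 1788

1788


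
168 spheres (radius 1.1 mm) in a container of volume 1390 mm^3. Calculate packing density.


V_sphere = 4/3*pi*1.1^3 = 5.5753 mm^3
Total V = 168*5.5753 = 936.6504 mm^3
PD = 936.6504 / 1390 = 0.674

0.674


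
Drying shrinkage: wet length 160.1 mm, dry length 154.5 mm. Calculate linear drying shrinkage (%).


DS = (160.1 - 154.5) / 160.1 * 100 = 3.5%

3.5


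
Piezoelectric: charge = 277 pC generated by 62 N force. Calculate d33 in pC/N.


d33 = 277 / 62 = 4.5 pC/N

4.5


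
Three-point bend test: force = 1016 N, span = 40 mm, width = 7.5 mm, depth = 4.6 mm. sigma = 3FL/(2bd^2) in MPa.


sigma = 3*1016*40/(2*7.5*4.6^2) = 384.1 MPa

384.1


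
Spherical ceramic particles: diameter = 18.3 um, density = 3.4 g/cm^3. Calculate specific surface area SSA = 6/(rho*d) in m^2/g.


SSA = 6 / (3.4 * 18.3) = 0.096 m^2/g

0.096


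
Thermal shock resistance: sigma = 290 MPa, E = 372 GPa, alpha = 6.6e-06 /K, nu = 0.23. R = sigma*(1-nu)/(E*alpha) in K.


R = 290*(1-0.23)/(372*1000*6.6e-06) = 91 K

91


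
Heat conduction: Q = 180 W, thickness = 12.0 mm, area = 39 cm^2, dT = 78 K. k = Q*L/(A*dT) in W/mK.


k = 180*12.0/1000/(39/10000*78) = 7.1 W/mK

7.1


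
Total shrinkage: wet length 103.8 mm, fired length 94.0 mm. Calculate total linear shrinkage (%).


TS = (103.8 - 94.0) / 103.8 * 100 = 9.44%

9.44


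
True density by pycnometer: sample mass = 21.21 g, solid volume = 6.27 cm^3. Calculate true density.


TD = 21.21 / 6.27 = 3.383 g/cm^3

3.383


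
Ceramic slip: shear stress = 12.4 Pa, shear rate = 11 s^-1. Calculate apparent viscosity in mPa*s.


eta = tau/gamma * 1000 = 12.4/11 * 1000 = 1127.3 mPa*s

1127.3


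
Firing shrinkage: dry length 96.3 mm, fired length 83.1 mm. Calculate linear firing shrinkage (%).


FS = (96.3 - 83.1) / 96.3 * 100 = 13.71%

13.71


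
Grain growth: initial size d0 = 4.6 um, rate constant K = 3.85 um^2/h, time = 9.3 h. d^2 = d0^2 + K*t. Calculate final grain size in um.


d^2 = 4.6^2 + 3.85*9.3 = 56.965
d = sqrt(56.965) = 7.55 um

7.55


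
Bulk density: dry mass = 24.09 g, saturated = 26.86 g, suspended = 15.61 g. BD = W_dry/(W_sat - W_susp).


BD = 24.09 / (26.86 - 15.61) = 24.09 / 11.25 = 2.141 g/cm^3

2.141


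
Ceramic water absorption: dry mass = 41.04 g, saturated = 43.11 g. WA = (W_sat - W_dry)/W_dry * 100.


WA = (43.11 - 41.04) / 41.04 * 100 = 5.04%

5.04


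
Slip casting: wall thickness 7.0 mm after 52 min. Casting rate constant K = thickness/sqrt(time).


K = 7.0 / sqrt(52) = 7.0 / 7.2111 = 0.971 mm/min^0.5

0.971


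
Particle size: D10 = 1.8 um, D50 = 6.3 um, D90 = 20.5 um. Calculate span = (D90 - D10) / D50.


Span = (20.5 - 1.8) / 6.3 = 18.7 / 6.3 = 2.968

2.968


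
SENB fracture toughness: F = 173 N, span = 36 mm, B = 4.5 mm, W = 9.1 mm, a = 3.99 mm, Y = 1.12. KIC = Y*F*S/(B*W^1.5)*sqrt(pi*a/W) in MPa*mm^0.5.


KIC = 1.12*173*36/(4.5*9.1^1.5)*sqrt(pi*3.99/9.1) = 66.27

66.27


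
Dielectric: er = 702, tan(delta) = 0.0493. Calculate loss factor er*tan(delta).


Loss = 702 * 0.0493 = 34.609

34.609


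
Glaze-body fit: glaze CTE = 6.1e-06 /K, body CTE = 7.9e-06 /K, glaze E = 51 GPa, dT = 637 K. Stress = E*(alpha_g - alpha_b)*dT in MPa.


Stress = 51*1000*(6.1e-06 - 7.9e-06)*637 = -58.5 MPa

-58.5


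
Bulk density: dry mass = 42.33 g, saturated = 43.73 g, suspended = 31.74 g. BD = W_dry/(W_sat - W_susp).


BD = 42.33 / (43.73 - 31.74) = 42.33 / 11.99 = 3.53 g/cm^3

3.53


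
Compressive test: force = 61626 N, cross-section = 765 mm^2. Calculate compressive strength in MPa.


CS = 61626 / 765 = 80.6 MPa

80.6


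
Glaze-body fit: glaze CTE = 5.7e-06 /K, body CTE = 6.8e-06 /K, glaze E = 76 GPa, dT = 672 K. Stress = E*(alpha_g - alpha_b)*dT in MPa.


Stress = 76*1000*(5.7e-06 - 6.8e-06)*672 = -56.2 MPa

-56.2


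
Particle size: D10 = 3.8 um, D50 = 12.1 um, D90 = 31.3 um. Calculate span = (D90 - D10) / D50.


Span = (31.3 - 3.8) / 12.1 = 27.5 / 12.1 = 2.273

2.273


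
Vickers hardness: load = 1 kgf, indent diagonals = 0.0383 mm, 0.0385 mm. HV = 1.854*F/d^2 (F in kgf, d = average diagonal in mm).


d_avg = (0.0383+0.0385)/2 = 0.0384 mm
HV = 1.854*1/0.0384^2 = 1257

1257


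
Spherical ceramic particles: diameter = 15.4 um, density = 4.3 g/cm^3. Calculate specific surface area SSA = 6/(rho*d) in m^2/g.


SSA = 6 / (4.3 * 15.4) = 0.091 m^2/g

0.091


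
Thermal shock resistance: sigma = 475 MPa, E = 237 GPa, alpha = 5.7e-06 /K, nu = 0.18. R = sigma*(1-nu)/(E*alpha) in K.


R = 475*(1-0.18)/(237*1000*5.7e-06) = 288 K

288


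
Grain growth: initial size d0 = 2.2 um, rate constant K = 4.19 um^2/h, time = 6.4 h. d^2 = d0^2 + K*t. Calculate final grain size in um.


d^2 = 2.2^2 + 4.19*6.4 = 31.656
d = sqrt(31.656) = 5.63 um

5.63


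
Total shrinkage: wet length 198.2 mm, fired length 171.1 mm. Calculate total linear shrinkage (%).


TS = (198.2 - 171.1) / 198.2 * 100 = 13.67%

13.67


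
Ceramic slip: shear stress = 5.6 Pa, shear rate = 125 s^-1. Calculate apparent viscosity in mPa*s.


eta = tau/gamma * 1000 = 5.6/125 * 1000 = 44.8 mPa*s

44.8


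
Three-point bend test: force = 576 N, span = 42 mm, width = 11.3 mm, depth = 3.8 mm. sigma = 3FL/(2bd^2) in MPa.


sigma = 3*576*42/(2*11.3*3.8^2) = 222.4 MPa

222.4


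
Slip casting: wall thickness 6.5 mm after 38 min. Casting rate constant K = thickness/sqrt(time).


K = 6.5 / sqrt(38) = 6.5 / 6.1644 = 1.054 mm/min^0.5

1.054


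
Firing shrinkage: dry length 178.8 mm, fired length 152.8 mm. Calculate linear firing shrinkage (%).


FS = (178.8 - 152.8) / 178.8 * 100 = 14.54%

14.54


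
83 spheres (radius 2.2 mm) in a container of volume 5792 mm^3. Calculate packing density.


V_sphere = 4/3*pi*2.2^3 = 44.6022 mm^3
Total V = 83*44.6022 = 3701.9826 mm^3
PD = 3701.9826 / 5792 = 0.639

0.639


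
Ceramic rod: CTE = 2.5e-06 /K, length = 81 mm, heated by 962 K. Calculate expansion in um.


dL = 2.5e-06 * 81 * 962 * 1000 = 194.805 um

194.805


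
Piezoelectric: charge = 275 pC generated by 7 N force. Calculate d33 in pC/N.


d33 = 275 / 7 = 39.3 pC/N

39.3


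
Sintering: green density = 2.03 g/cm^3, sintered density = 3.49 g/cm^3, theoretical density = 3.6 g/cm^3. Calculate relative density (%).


Relative = 3.49 / 3.6 * 100 = 96.9%

96.9


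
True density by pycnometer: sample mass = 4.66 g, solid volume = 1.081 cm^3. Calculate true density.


TD = 4.66 / 1.081 = 4.311 g/cm^3

4.311


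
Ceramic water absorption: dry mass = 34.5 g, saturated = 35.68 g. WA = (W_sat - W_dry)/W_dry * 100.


WA = (35.68 - 34.5) / 34.5 * 100 = 3.42%

3.42


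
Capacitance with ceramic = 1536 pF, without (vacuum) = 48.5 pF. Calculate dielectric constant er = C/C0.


er = 1536 / 48.5 = 31.67

31.67


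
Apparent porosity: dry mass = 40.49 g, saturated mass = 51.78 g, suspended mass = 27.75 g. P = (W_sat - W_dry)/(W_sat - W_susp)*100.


P = (51.78 - 40.49) / (51.78 - 27.75) * 100 = 11.29 / 24.03 * 100 = 47.0%

47.0


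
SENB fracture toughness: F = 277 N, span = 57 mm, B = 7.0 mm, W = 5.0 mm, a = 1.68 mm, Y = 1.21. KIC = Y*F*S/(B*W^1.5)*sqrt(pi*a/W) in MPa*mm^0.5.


KIC = 1.21*277*57/(7.0*5.0^1.5)*sqrt(pi*1.68/5.0) = 250.8

250.8


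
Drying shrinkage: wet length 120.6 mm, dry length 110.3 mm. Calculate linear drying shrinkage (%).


DS = (120.6 - 110.3) / 120.6 * 100 = 8.54%

8.54


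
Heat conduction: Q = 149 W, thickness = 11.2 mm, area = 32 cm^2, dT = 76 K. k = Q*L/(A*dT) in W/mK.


k = 149*11.2/1000/(32/10000*76) = 6.86 W/mK

6.86


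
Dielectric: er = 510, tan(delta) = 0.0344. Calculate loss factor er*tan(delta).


Loss = 510 * 0.0344 = 17.544

17.544


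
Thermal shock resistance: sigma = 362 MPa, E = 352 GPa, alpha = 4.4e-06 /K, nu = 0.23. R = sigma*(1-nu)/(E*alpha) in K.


R = 362*(1-0.23)/(352*1000*4.4e-06) = 180 K

180


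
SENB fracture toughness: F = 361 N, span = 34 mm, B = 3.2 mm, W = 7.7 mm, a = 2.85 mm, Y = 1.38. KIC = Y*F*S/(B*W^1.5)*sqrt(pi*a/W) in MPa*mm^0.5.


KIC = 1.38*361*34/(3.2*7.7^1.5)*sqrt(pi*2.85/7.7) = 267.14

267.14


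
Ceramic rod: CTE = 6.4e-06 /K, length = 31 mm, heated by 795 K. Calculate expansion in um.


dL = 6.4e-06 * 31 * 795 * 1000 = 157.728 um

157.728


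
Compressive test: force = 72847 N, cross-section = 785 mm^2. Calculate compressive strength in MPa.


CS = 72847 / 785 = 92.8 MPa

92.8


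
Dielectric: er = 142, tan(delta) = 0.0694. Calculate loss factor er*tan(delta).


Loss = 142 * 0.0694 = 9.855

9.855


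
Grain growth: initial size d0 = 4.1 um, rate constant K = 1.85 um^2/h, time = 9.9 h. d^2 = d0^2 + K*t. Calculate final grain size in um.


d^2 = 4.1^2 + 1.85*9.9 = 35.125
d = sqrt(35.125) = 5.93 um

5.93


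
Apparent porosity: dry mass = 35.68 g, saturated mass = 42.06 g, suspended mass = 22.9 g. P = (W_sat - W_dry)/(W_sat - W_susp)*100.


P = (42.06 - 35.68) / (42.06 - 22.9) * 100 = 6.38 / 19.16 * 100 = 33.3%

33.3


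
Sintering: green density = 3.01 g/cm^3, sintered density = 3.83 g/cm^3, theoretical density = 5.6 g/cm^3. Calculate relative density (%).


Relative = 3.83 / 5.6 * 100 = 68.4%

68.4


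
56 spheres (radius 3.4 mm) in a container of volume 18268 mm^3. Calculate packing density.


V_sphere = 4/3*pi*3.4^3 = 164.6362 mm^3
Total V = 56*164.6362 = 9219.6272 mm^3
PD = 9219.6272 / 18268 = 0.505

0.505


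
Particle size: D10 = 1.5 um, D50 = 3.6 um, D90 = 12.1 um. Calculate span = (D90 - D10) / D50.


Span = (12.1 - 1.5) / 3.6 = 10.6 / 3.6 = 2.944

2.944


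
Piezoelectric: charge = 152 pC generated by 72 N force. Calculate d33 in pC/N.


d33 = 152 / 72 = 2.1 pC/N

2.1


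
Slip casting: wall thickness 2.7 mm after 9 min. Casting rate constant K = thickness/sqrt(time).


K = 2.7 / sqrt(9) = 2.7 / 3.0 = 0.9 mm/min^0.5

0.9


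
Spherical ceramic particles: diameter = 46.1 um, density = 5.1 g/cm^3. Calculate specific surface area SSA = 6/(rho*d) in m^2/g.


SSA = 6 / (5.1 * 46.1) = 0.026 m^2/g

0.026


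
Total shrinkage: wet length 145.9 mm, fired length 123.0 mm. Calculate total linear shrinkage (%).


TS = (145.9 - 123.0) / 145.9 * 100 = 15.7%

15.7


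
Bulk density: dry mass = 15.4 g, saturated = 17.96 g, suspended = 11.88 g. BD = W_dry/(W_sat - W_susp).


BD = 15.4 / (17.96 - 11.88) = 15.4 / 6.08 = 2.533 g/cm^3

2.533


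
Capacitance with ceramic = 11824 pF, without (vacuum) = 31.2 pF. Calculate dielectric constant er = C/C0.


er = 11824 / 31.2 = 378.97

378.97


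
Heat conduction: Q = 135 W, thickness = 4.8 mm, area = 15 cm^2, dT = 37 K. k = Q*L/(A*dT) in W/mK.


k = 135*4.8/1000/(15/10000*37) = 11.68 W/mK

11.68


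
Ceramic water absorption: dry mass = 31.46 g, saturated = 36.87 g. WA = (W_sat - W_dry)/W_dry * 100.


WA = (36.87 - 31.46) / 31.46 * 100 = 17.2%

17.2


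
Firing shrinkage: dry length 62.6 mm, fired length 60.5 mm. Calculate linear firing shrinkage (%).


FS = (62.6 - 60.5) / 62.6 * 100 = 3.35%

3.35


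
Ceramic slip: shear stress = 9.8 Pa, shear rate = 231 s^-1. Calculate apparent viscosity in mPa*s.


eta = tau/gamma * 1000 = 9.8/231 * 1000 = 42.4 mPa*s

42.4


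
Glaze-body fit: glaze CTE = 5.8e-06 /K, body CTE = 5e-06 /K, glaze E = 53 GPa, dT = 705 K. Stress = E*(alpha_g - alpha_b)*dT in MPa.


Stress = 53*1000*(5.8e-06 - 5e-06)*705 = 29.9 MPa

29.9


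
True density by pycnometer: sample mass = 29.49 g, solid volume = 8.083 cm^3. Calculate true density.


TD = 29.49 / 8.083 = 3.648 g/cm^3

3.648


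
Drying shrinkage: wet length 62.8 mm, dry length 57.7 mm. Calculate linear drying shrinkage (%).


DS = (62.8 - 57.7) / 62.8 * 100 = 8.12%

8.12


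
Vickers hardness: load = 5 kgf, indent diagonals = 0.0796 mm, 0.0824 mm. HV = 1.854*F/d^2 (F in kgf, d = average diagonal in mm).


d_avg = (0.0796+0.0824)/2 = 0.081 mm
HV = 1.854*5/0.081^2 = 1413

1413


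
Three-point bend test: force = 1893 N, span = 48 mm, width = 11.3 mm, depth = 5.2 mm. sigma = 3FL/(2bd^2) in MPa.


sigma = 3*1893*48/(2*11.3*5.2^2) = 446.1 MPa

446.1


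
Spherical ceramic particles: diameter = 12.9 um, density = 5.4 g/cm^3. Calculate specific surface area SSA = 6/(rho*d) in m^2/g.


SSA = 6 / (5.4 * 12.9) = 0.086 m^2/g

0.086


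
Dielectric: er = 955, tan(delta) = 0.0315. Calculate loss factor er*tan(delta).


Loss = 955 * 0.0315 = 30.083

30.083


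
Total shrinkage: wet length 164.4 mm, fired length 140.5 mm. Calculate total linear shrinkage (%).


TS = (164.4 - 140.5) / 164.4 * 100 = 14.54%

14.54


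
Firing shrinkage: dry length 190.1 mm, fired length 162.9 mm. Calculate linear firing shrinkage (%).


FS = (190.1 - 162.9) / 190.1 * 100 = 14.31%

14.31


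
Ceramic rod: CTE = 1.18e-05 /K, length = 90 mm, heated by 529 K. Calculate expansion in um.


dL = 1.18e-05 * 90 * 529 * 1000 = 561.798 um

561.798


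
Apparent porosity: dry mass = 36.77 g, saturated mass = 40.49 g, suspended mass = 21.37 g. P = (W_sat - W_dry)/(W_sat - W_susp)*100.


P = (40.49 - 36.77) / (40.49 - 21.37) * 100 = 3.72 / 19.12 * 100 = 19.5%

19.5


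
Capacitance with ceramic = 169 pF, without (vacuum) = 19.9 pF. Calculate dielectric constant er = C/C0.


er = 169 / 19.9 = 8.49

8.49


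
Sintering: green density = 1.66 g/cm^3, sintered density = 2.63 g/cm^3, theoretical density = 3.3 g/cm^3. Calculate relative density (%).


Relative = 2.63 / 3.3 * 100 = 79.7%

79.7


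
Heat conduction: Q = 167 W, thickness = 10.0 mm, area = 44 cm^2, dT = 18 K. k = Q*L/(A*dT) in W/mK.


k = 167*10.0/1000/(44/10000*18) = 21.09 W/mK

21.09


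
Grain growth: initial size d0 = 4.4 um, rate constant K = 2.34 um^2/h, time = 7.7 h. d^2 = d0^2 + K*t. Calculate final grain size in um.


d^2 = 4.4^2 + 2.34*7.7 = 37.378
d = sqrt(37.378) = 6.11 um

6.11


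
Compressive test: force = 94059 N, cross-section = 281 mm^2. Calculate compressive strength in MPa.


CS = 94059 / 281 = 334.7 MPa

334.7


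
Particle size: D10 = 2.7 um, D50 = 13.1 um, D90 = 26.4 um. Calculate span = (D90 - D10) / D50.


Span = (26.4 - 2.7) / 13.1 = 23.7 / 13.1 = 1.809

1.809


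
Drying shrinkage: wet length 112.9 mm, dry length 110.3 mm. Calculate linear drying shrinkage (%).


DS = (112.9 - 110.3) / 112.9 * 100 = 2.3%

2.3


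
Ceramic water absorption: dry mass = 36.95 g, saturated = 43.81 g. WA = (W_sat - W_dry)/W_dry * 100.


WA = (43.81 - 36.95) / 36.95 * 100 = 18.57%

18.57


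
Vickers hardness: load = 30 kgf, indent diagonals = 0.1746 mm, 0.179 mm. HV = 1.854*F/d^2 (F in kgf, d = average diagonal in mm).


d_avg = (0.1746+0.179)/2 = 0.1768 mm
HV = 1.854*30/0.1768^2 = 1779

1779


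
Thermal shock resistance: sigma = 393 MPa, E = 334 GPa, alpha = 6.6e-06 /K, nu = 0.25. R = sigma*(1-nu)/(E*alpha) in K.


R = 393*(1-0.25)/(334*1000*6.6e-06) = 134 K

134


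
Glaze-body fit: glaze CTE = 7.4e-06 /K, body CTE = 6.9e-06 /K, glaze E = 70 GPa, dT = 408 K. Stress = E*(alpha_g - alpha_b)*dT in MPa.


Stress = 70*1000*(7.4e-06 - 6.9e-06)*408 = 14.3 MPa

14.3


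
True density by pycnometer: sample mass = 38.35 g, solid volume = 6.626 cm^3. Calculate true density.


TD = 38.35 / 6.626 = 5.788 g/cm^3

5.788


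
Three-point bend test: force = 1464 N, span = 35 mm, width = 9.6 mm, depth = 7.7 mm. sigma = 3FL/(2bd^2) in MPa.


sigma = 3*1464*35/(2*9.6*7.7^2) = 135.0 MPa

135.0


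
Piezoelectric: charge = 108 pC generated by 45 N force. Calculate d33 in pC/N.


d33 = 108 / 45 = 2.4 pC/N

2.4


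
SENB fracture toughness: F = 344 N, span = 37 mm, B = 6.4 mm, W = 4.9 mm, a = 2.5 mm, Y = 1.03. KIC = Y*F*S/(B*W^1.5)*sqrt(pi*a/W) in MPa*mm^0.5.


KIC = 1.03*344*37/(6.4*4.9^1.5)*sqrt(pi*2.5/4.9) = 239.09

239.09


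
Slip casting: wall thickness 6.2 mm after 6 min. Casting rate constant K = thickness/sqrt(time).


K = 6.2 / sqrt(6) = 6.2 / 2.4495 = 2.531 mm/min^0.5

2.531


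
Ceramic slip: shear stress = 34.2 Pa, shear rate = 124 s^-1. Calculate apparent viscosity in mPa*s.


eta = tau/gamma * 1000 = 34.2/124 * 1000 = 275.8 mPa*s

275.8


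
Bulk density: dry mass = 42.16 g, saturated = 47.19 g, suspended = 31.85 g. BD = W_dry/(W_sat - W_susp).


BD = 42.16 / (47.19 - 31.85) = 42.16 / 15.34 = 2.748 g/cm^3

2.748


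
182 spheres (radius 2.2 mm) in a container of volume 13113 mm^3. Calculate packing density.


V_sphere = 4/3*pi*2.2^3 = 44.6022 mm^3
Total V = 182*44.6022 = 8117.6004 mm^3
PD = 8117.6004 / 13113 = 0.619

0.619


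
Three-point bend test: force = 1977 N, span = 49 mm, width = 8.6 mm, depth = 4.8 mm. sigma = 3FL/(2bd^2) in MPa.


sigma = 3*1977*49/(2*8.6*4.8^2) = 733.4 MPa

733.4


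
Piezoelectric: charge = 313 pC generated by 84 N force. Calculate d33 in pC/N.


d33 = 313 / 84 = 3.7 pC/N

3.7


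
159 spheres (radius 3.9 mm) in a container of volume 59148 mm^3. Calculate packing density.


V_sphere = 4/3*pi*3.9^3 = 248.4748 mm^3
Total V = 159*248.4748 = 39507.4932 mm^3
PD = 39507.4932 / 59148 = 0.668

0.668


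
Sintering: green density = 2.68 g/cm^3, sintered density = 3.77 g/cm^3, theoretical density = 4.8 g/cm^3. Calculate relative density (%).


Relative = 3.77 / 4.8 * 100 = 78.5%

78.5


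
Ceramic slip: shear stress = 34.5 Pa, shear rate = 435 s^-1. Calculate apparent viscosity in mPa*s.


eta = tau/gamma * 1000 = 34.5/435 * 1000 = 79.3 mPa*s

79.3


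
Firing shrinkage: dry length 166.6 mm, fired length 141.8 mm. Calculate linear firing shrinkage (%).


FS = (166.6 - 141.8) / 166.6 * 100 = 14.89%

14.89


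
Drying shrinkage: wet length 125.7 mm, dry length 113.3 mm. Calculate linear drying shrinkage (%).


DS = (125.7 - 113.3) / 125.7 * 100 = 9.86%

9.86


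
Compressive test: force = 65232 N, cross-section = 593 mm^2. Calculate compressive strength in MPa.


CS = 65232 / 593 = 110.0 MPa

110.0


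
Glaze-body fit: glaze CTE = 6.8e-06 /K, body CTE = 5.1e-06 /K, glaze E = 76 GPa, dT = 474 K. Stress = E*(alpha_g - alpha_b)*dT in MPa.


Stress = 76*1000*(6.8e-06 - 5.1e-06)*474 = 61.2 MPa

61.2


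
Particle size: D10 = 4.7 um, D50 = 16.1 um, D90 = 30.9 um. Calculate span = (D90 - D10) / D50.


Span = (30.9 - 4.7) / 16.1 = 26.2 / 16.1 = 1.627

1.627


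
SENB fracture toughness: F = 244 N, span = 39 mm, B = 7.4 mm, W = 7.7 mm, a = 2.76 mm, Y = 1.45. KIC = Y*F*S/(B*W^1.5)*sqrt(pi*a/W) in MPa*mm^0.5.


KIC = 1.45*244*39/(7.4*7.7^1.5)*sqrt(pi*2.76/7.7) = 92.61

92.61


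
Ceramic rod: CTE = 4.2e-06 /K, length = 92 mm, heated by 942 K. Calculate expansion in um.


dL = 4.2e-06 * 92 * 942 * 1000 = 363.989 um

363.989


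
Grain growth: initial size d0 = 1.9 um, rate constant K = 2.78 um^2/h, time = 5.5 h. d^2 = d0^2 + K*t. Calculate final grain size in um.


d^2 = 1.9^2 + 2.78*5.5 = 18.9
d = sqrt(18.9) = 4.35 um

4.35


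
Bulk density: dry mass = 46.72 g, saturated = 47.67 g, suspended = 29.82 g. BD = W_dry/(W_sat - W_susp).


BD = 46.72 / (47.67 - 29.82) = 46.72 / 17.85 = 2.617 g/cm^3

2.617


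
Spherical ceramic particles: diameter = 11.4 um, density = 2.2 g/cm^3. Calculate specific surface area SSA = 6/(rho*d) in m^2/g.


SSA = 6 / (2.2 * 11.4) = 0.239 m^2/g

0.239


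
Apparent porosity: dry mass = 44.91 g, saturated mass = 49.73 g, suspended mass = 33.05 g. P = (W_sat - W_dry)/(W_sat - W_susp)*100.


P = (49.73 - 44.91) / (49.73 - 33.05) * 100 = 4.82 / 16.68 * 100 = 28.9%

28.9


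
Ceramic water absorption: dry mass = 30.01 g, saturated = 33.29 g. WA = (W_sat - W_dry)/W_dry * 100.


WA = (33.29 - 30.01) / 30.01 * 100 = 10.93%

10.93


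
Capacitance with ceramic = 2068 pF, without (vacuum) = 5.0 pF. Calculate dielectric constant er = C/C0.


er = 2068 / 5.0 = 413.6

413.6


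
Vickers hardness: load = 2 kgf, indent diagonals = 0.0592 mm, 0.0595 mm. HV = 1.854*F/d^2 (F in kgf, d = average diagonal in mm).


d_avg = (0.0592+0.0595)/2 = 0.05935 mm
HV = 1.854*2/0.05935^2 = 1053

1053


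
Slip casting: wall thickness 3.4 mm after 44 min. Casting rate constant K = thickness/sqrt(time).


K = 3.4 / sqrt(44) = 3.4 / 6.6332 = 0.513 mm/min^0.5

0.513


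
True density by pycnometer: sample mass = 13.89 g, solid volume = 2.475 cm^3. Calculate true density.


TD = 13.89 / 2.475 = 5.612 g/cm^3

5.612


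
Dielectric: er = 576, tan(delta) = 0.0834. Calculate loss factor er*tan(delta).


Loss = 576 * 0.0834 = 48.038

48.038


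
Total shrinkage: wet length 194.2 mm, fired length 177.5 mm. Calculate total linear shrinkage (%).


TS = (194.2 - 177.5) / 194.2 * 100 = 8.6%

8.6


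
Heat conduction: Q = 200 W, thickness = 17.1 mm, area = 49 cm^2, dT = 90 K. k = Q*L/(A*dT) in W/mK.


k = 200*17.1/1000/(49/10000*90) = 7.76 W/mK

7.76


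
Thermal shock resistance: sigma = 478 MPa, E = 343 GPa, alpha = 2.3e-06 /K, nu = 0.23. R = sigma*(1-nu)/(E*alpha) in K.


R = 478*(1-0.23)/(343*1000*2.3e-06) = 467 K

467


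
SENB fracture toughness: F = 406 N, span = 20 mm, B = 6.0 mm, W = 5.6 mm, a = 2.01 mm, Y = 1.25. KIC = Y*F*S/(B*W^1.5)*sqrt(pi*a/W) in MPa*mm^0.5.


KIC = 1.25*406*20/(6.0*5.6^1.5)*sqrt(pi*2.01/5.6) = 135.55

135.55


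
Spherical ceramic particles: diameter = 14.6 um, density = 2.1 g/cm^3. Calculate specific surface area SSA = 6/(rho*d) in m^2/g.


SSA = 6 / (2.1 * 14.6) = 0.196 m^2/g

0.196


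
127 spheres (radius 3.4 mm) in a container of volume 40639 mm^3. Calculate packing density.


V_sphere = 4/3*pi*3.4^3 = 164.6362 mm^3
Total V = 127*164.6362 = 20908.7974 mm^3
PD = 20908.7974 / 40639 = 0.515

0.515


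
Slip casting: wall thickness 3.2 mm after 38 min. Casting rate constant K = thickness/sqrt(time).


K = 3.2 / sqrt(38) = 3.2 / 6.1644 = 0.519 mm/min^0.5

0.519


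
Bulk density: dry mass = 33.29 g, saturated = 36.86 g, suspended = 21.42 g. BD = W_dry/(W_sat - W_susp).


BD = 33.29 / (36.86 - 21.42) = 33.29 / 15.44 = 2.156 g/cm^3

2.156


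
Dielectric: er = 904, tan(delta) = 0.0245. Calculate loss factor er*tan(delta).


Loss = 904 * 0.0245 = 22.148

22.148


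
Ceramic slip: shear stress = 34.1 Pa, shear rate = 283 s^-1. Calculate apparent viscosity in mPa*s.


eta = tau/gamma * 1000 = 34.1/283 * 1000 = 120.5 mPa*s

120.5


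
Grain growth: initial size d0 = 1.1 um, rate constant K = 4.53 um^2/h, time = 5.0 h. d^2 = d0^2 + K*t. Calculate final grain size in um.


d^2 = 1.1^2 + 4.53*5.0 = 23.86
d = sqrt(23.86) = 4.88 um

4.88


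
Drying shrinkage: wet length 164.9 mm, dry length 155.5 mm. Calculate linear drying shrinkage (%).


DS = (164.9 - 155.5) / 164.9 * 100 = 5.7%

5.7


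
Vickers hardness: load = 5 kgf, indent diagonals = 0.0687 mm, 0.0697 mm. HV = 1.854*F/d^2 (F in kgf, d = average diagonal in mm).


d_avg = (0.0687+0.0697)/2 = 0.0692 mm
HV = 1.854*5/0.0692^2 = 1936

1936


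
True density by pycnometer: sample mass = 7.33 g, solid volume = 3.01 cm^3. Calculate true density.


TD = 7.33 / 3.01 = 2.435 g/cm^3

2.435


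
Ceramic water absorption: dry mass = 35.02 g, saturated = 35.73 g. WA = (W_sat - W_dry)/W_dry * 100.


WA = (35.73 - 35.02) / 35.02 * 100 = 2.03%

2.03


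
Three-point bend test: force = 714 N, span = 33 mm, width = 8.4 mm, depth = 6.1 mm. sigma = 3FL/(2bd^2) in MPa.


sigma = 3*714*33/(2*8.4*6.1^2) = 113.1 MPa

113.1


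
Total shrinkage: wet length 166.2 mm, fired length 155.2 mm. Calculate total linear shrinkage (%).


TS = (166.2 - 155.2) / 166.2 * 100 = 6.62%

6.62


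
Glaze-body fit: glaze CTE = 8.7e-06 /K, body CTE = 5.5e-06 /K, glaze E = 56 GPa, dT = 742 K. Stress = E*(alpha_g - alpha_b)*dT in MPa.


Stress = 56*1000*(8.7e-06 - 5.5e-06)*742 = 133.0 MPa

133.0


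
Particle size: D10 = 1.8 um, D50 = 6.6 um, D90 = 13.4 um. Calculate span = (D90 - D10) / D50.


Span = (13.4 - 1.8) / 6.6 = 11.6 / 6.6 = 1.758

1.758


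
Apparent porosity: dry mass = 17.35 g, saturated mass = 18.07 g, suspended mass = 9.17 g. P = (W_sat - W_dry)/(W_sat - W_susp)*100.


P = (18.07 - 17.35) / (18.07 - 9.17) * 100 = 0.72 / 8.9 * 100 = 8.1%

8.1


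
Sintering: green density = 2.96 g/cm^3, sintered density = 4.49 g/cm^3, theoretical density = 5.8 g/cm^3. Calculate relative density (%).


Relative = 4.49 / 5.8 * 100 = 77.4%

77.4


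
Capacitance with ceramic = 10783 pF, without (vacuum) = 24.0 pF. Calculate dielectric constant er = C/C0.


er = 10783 / 24.0 = 449.29

449.29


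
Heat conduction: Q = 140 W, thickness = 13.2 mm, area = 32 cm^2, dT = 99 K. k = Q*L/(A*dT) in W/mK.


k = 140*13.2/1000/(32/10000*99) = 5.83 W/mK

5.83


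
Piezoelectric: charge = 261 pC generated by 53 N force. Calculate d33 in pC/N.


d33 = 261 / 53 = 4.9 pC/N

4.9


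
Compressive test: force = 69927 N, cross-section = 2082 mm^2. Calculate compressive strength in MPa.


CS = 69927 / 2082 = 33.6 MPa

33.6


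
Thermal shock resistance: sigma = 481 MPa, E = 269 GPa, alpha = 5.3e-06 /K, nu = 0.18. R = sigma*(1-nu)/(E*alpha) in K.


R = 481*(1-0.18)/(269*1000*5.3e-06) = 277 K

277


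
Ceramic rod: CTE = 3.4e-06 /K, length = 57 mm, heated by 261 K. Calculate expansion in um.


dL = 3.4e-06 * 57 * 261 * 1000 = 50.582 um

50.582


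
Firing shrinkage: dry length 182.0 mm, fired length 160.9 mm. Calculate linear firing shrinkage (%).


FS = (182.0 - 160.9) / 182.0 * 100 = 11.59%

11.59


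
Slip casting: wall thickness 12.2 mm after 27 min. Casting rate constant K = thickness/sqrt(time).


K = 12.2 / sqrt(27) = 12.2 / 5.1962 = 2.348 mm/min^0.5

2.348


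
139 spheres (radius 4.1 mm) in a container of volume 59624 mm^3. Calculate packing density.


V_sphere = 4/3*pi*4.1^3 = 288.6956 mm^3
Total V = 139*288.6956 = 40128.6884 mm^3
PD = 40128.6884 / 59624 = 0.673

0.673


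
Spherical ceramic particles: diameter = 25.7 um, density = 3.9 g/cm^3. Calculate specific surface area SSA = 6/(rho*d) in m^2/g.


SSA = 6 / (3.9 * 25.7) = 0.06 m^2/g

0.06


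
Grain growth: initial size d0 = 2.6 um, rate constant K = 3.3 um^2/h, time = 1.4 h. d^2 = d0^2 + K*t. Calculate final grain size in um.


d^2 = 2.6^2 + 3.3*1.4 = 11.38
d = sqrt(11.38) = 3.37 um

3.37


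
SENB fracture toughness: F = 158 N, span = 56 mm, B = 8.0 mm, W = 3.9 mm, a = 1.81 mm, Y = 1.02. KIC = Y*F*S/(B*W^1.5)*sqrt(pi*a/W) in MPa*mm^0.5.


KIC = 1.02*158*56/(8.0*3.9^1.5)*sqrt(pi*1.81/3.9) = 176.86

176.86


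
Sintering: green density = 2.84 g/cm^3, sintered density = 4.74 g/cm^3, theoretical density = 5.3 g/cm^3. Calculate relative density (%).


Relative = 4.74 / 5.3 * 100 = 89.4%

89.4


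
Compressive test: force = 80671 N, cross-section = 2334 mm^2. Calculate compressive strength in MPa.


CS = 80671 / 2334 = 34.6 MPa

34.6


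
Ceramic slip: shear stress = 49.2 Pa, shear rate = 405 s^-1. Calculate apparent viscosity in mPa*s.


eta = tau/gamma * 1000 = 49.2/405 * 1000 = 121.5 mPa*s

121.5


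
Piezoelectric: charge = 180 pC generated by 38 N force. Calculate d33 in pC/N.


d33 = 180 / 38 = 4.7 pC/N

4.7


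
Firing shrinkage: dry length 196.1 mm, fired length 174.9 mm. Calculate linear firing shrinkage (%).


FS = (196.1 - 174.9) / 196.1 * 100 = 10.81%

10.81


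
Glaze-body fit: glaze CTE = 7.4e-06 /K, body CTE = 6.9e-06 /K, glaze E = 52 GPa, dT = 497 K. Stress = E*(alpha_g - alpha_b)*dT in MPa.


Stress = 52*1000*(7.4e-06 - 6.9e-06)*497 = 12.9 MPa

12.9


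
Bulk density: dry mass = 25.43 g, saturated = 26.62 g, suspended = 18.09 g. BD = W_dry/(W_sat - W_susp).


BD = 25.43 / (26.62 - 18.09) = 25.43 / 8.53 = 2.981 g/cm^3

2.981


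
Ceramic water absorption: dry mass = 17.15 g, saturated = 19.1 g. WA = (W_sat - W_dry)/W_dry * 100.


WA = (19.1 - 17.15) / 17.15 * 100 = 11.37%

11.37


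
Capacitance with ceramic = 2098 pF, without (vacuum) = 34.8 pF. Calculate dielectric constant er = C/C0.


er = 2098 / 34.8 = 60.29

60.29


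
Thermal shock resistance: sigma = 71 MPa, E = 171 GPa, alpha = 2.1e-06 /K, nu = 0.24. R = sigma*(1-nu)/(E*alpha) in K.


R = 71*(1-0.24)/(171*1000*2.1e-06) = 150 K

150


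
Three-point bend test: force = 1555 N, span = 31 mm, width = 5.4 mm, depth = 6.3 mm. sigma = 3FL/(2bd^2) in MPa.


sigma = 3*1555*31/(2*5.4*6.3^2) = 337.4 MPa

337.4


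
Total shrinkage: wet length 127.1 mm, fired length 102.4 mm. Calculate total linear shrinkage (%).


TS = (127.1 - 102.4) / 127.1 * 100 = 19.43%

19.43


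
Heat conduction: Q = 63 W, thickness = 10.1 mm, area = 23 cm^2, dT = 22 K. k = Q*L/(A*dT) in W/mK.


k = 63*10.1/1000/(23/10000*22) = 12.58 W/mK

12.58


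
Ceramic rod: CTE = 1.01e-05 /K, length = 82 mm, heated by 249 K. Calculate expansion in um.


dL = 1.01e-05 * 82 * 249 * 1000 = 206.222 um

206.222


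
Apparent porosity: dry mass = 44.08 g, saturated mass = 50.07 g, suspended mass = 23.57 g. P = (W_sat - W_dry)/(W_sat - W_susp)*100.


P = (50.07 - 44.08) / (50.07 - 23.57) * 100 = 5.99 / 26.5 * 100 = 22.6%

22.6


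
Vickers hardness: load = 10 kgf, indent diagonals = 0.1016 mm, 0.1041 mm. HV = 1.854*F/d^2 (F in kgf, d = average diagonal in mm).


d_avg = (0.1016+0.1041)/2 = 0.10285 mm
HV = 1.854*10/0.10285^2 = 1753

1753


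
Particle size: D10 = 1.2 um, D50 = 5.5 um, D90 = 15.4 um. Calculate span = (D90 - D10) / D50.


Span = (15.4 - 1.2) / 5.5 = 14.2 / 5.5 = 2.582

2.582


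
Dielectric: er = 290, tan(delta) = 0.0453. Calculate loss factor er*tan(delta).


Loss = 290 * 0.0453 = 13.137

13.137


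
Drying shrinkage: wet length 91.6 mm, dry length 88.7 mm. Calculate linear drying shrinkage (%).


DS = (91.6 - 88.7) / 91.6 * 100 = 3.17%

3.17


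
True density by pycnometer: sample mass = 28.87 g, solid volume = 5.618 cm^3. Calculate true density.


TD = 28.87 / 5.618 = 5.139 g/cm^3

5.139


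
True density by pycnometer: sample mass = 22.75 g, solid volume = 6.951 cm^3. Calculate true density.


TD = 22.75 / 6.951 = 3.273 g/cm^3

3.273


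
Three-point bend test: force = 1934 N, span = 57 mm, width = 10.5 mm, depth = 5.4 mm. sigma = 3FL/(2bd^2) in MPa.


sigma = 3*1934*57/(2*10.5*5.4^2) = 540.1 MPa

540.1


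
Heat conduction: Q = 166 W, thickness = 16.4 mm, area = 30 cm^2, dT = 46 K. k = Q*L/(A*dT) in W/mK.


k = 166*16.4/1000/(30/10000*46) = 19.73 W/mK

19.73


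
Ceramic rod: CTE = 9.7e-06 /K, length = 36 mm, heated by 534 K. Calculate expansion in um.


dL = 9.7e-06 * 36 * 534 * 1000 = 186.473 um

186.473


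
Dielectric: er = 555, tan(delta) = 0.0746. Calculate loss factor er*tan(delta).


Loss = 555 * 0.0746 = 41.403

41.403


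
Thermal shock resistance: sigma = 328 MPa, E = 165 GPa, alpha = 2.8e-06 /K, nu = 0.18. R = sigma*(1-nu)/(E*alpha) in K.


R = 328*(1-0.18)/(165*1000*2.8e-06) = 582 K

582


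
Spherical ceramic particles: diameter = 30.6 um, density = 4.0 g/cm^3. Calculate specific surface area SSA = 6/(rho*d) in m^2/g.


SSA = 6 / (4.0 * 30.6) = 0.049 m^2/g

0.049


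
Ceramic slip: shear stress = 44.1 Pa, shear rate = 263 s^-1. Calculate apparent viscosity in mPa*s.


eta = tau/gamma * 1000 = 44.1/263 * 1000 = 167.7 mPa*s

167.7


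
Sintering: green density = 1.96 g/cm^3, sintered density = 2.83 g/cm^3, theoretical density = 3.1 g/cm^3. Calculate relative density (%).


Relative = 2.83 / 3.1 * 100 = 91.3%

91.3


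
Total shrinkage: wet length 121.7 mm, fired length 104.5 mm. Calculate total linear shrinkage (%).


TS = (121.7 - 104.5) / 121.7 * 100 = 14.13%

14.13


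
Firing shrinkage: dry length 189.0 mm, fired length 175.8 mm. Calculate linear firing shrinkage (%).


FS = (189.0 - 175.8) / 189.0 * 100 = 6.98%

6.98


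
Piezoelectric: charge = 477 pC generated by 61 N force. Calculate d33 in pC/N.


d33 = 477 / 61 = 7.8 pC/N

7.8


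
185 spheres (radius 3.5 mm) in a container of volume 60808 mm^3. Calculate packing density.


V_sphere = 4/3*pi*3.5^3 = 179.5944 mm^3
Total V = 185*179.5944 = 33224.964 mm^3
PD = 33224.964 / 60808 = 0.546

0.546


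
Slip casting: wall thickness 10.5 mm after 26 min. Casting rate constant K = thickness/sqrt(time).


K = 10.5 / sqrt(26) = 10.5 / 5.099 = 2.059 mm/min^0.5

2.059


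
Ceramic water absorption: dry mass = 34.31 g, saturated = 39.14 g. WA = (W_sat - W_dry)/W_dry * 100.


WA = (39.14 - 34.31) / 34.31 * 100 = 14.08%

14.08


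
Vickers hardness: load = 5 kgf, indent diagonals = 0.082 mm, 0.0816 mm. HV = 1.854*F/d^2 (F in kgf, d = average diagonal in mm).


d_avg = (0.082+0.0816)/2 = 0.0818 mm
HV = 1.854*5/0.0818^2 = 1385

1385


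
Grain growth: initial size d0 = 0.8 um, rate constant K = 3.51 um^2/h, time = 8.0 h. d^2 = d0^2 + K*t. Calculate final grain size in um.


d^2 = 0.8^2 + 3.51*8.0 = 28.72
d = sqrt(28.72) = 5.36 um

5.36


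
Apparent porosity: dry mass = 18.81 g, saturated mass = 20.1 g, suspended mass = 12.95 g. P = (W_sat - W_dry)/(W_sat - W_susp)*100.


P = (20.1 - 18.81) / (20.1 - 12.95) * 100 = 1.29 / 7.15 * 100 = 18.0%

18.0


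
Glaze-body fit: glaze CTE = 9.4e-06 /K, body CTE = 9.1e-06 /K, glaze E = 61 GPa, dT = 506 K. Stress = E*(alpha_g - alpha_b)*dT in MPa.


Stress = 61*1000*(9.4e-06 - 9.1e-06)*506 = 9.3 MPa

9.3


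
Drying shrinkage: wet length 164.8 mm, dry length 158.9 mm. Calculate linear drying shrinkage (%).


DS = (164.8 - 158.9) / 164.8 * 100 = 3.58%

3.58


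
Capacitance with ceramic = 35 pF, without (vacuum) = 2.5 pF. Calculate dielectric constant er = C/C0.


er = 35 / 2.5 = 14.0

14.0


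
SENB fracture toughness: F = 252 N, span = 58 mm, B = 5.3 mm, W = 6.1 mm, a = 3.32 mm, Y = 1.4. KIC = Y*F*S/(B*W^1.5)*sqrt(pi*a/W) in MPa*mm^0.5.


KIC = 1.4*252*58/(5.3*6.1^1.5)*sqrt(pi*3.32/6.1) = 335.09

335.09


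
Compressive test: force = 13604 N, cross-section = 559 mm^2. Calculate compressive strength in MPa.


CS = 13604 / 559 = 24.3 MPa

24.3


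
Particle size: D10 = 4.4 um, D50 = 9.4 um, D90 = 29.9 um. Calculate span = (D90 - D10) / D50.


Span = (29.9 - 4.4) / 9.4 = 25.5 / 9.4 = 2.713

2.713


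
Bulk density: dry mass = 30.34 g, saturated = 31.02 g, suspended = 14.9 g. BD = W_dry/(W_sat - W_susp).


BD = 30.34 / (31.02 - 14.9) = 30.34 / 16.12 = 1.882 g/cm^3

1.882


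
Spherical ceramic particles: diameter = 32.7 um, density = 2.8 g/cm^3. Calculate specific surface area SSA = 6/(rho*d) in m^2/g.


SSA = 6 / (2.8 * 32.7) = 0.066 m^2/g

0.066


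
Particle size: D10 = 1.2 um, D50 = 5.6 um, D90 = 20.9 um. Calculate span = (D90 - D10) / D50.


Span = (20.9 - 1.2) / 5.6 = 19.7 / 5.6 = 3.518

3.518


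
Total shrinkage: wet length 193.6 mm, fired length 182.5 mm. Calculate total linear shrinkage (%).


TS = (193.6 - 182.5) / 193.6 * 100 = 5.73%

5.73


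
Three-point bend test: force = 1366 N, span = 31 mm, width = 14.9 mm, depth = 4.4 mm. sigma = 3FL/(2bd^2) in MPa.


sigma = 3*1366*31/(2*14.9*4.4^2) = 220.2 MPa

220.2


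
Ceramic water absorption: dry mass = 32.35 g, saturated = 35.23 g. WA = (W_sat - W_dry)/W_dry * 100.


WA = (35.23 - 32.35) / 32.35 * 100 = 8.9%

8.9


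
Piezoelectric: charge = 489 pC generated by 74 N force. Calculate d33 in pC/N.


d33 = 489 / 74 = 6.6 pC/N

6.6


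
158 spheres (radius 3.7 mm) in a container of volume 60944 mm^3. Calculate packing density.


V_sphere = 4/3*pi*3.7^3 = 212.1748 mm^3
Total V = 158*212.1748 = 33523.6184 mm^3
PD = 33523.6184 / 60944 = 0.55

0.55


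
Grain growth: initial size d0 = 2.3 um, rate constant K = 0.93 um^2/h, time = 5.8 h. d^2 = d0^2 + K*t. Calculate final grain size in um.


d^2 = 2.3^2 + 0.93*5.8 = 10.684
d = sqrt(10.684) = 3.27 um

3.27


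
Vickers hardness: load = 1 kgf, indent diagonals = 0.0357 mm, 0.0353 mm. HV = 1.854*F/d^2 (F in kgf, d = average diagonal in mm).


d_avg = (0.0357+0.0353)/2 = 0.0355 mm
HV = 1.854*1/0.0355^2 = 1471

1471


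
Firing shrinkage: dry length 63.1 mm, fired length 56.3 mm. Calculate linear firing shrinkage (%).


FS = (63.1 - 56.3) / 63.1 * 100 = 10.78%

10.78


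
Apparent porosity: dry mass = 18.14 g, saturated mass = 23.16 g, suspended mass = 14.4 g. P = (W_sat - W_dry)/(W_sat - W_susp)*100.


P = (23.16 - 18.14) / (23.16 - 14.4) * 100 = 5.02 / 8.76 * 100 = 57.3%

57.3


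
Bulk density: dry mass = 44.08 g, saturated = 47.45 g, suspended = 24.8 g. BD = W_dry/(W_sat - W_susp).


BD = 44.08 / (47.45 - 24.8) = 44.08 / 22.65 = 1.946 g/cm^3

1.946


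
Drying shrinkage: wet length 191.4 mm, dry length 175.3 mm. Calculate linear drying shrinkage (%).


DS = (191.4 - 175.3) / 191.4 * 100 = 8.41%

8.41


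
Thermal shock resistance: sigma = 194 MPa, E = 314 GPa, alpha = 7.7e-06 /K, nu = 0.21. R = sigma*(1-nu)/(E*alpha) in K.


R = 194*(1-0.21)/(314*1000*7.7e-06) = 63 K

63


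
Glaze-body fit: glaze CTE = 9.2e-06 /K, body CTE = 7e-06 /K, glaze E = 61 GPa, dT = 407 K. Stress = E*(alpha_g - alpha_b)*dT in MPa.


Stress = 61*1000*(9.2e-06 - 7e-06)*407 = 54.6 MPa

54.6


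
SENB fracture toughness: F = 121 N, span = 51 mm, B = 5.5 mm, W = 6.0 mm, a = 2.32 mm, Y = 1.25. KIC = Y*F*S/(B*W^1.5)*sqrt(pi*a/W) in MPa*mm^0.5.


KIC = 1.25*121*51/(5.5*6.0^1.5)*sqrt(pi*2.32/6.0) = 105.18

105.18


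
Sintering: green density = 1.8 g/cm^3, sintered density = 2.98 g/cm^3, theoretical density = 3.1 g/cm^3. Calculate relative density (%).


Relative = 2.98 / 3.1 * 100 = 96.1%

96.1


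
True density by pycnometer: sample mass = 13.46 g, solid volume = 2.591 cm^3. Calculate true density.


TD = 13.46 / 2.591 = 5.195 g/cm^3

5.195
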